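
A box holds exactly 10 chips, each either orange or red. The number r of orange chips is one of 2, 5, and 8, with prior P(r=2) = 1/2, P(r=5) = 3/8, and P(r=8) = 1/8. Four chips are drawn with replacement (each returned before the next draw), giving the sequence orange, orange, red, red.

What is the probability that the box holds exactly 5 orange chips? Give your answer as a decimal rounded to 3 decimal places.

For each hypothesis, P(data | H) works out to: P(data | r = 2) = (2/10)(2/10)(8/10)(8/10) = 0.0256; P(data | r = 5) = (5/10)(5/10)(5/10)(5/10) = 0.0625; P(data | r = 8) = (8/10)(8/10)(2/10)(2/10) = 0.0256.
Multiplying each by its prior: 1/2 · 0.0256 = 0.0128, 3/8 · 0.0625 = 0.023438, 1/8 · 0.0256 = 0.0032; these sum to 0.039438.
So P(r = 5 | data) = (0.023438) / (0.039438) = 0.59429.

0.594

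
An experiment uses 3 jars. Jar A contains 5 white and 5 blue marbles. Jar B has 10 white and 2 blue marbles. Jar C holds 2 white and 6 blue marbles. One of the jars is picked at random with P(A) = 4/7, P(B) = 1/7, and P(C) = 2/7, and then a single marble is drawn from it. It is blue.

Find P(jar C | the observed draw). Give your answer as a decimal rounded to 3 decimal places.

For each hypothesis, P(data | H) works out to: P(data | jar A) = (5/10) = 1/2; P(data | jar B) = (2/12) = 1/6; P(data | jar C) = (6/8) = 3/4.
Multiplying each by its prior: 4/7 · 1/2 = 2/7, 1/7 · 1/6 = 1/42, 2/7 · 3/4 = 3/14; these sum to 11/21.
Hence P(jar C | data) = (3/14) / (11/21) = 9/22.

0.409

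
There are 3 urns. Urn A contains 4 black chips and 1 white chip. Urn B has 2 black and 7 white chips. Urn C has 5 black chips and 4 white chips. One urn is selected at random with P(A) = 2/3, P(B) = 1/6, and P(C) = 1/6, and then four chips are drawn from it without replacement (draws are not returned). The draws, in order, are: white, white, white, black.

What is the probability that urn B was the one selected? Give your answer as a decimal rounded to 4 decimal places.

Under each hypothesis, the probability of the observed sequence is: P(data | urn A) = (1/5)(0/4) = 0; P(data | urn B) = (7/9)(6/8)(5/7)(2/6) = 5/36; P(data | urn C) = (4/9)(3/8)(2/7)(5/6) = 5/126.
Multiplying each by its prior: 2/3 · 0 = 0, 1/6 · 5/36 = 5/216, 1/6 · 5/126 = 5/756; with total 5/168.
By Bayes' rule, P(urn B | data) = (5/216) / (5/168) = 7/9.

0.7778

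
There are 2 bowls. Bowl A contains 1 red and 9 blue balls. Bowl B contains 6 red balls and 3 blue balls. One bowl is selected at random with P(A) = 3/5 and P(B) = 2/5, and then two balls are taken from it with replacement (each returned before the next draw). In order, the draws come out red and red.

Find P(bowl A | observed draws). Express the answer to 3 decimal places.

The likelihood of the observed sequence under each hypothesis: P(data | bowl A) = (1/10)(1/10) = 0.01; P(data | bowl B) = (6/9)(6/9) = 0.44444.
The prior-weighted likelihoods are 3/5 · 0.01 = 0.006, 2/5 · 0.44444 = 0.17778; with total 0.18378.
So P(bowl A | data) = (0.006) / (0.18378) = 0.032648.

0.033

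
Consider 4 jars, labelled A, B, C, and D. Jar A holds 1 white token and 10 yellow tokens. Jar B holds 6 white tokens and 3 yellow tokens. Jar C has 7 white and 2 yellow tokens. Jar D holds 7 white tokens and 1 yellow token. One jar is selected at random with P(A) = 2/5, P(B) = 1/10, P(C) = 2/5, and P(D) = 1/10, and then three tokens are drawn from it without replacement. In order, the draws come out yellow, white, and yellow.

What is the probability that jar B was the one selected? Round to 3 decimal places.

Compute the likelihood of the observed sequence for each case: P(data | jar A) = (10/11)(1/10)(9/9) = 0.090909; P(data | jar B) = (3/9)(6/8)(2/7) = 0.071429; P(data | jar C) = (2/9)(7/8)(1/7) = 0.027778; P(data | jar D) = (1/8)(7/7)(0/6) = 0.
Weighting by the prior gives 2/5 · 0.090909 = 0.036364, 1/10 · 0.071429 = 0.0071429, 2/5 · 0.027778 = 0.011111, 1/10 · 0 = 0; summing to 0.054618.
So P(jar B | data) = (0.0071429) / (0.054618) = 0.13078.

0.131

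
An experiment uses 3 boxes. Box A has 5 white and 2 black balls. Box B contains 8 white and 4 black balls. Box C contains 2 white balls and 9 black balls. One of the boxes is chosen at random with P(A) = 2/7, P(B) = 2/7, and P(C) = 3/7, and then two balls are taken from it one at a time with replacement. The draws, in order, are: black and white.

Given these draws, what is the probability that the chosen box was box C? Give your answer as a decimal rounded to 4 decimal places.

0.3436

For each hypothesis, P(data | H) works out to: P(data | box A) = (2/7)(5/7) = 0.20408; P(data | box B) = (4/12)(8/12) = 0.22222; P(data | box C) = (9/11)(2/11) = 0.14876.
The prior-weighted likelihoods are 2/7 · 0.20408 = 0.058309, 2/7 · 0.22222 = 0.063492, 3/7 · 0.14876 = 0.063754; with total 0.18556.
By Bayes' rule, P(box C | data) = (0.063754) / (0.18556) = 0.34359.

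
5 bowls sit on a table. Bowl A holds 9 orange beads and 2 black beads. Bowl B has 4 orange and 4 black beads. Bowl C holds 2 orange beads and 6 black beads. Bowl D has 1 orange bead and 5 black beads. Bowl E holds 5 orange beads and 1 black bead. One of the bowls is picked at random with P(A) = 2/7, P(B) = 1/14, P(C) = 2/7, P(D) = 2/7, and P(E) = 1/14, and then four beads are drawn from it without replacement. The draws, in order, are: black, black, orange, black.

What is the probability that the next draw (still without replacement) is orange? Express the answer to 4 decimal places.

0.1434

Compute the likelihood of the observed sequence for each case: P(data | bowl A) = (2/11)(1/10)(9/9)(0/8) = 0; P(data | bowl B) = (4/8)(3/7)(4/6)(2/5) = 2/35; P(data | bowl C) = (6/8)(5/7)(2/6)(4/5) = 1/7; P(data | bowl D) = (5/6)(4/5)(1/4)(3/3) = 1/6; P(data | bowl E) = (1/6)(0/5) = 0.
Multiplying each by its prior: 2/7 · 0 = 0, 1/14 · 2/35 = 1/245, 2/7 · 1/7 = 2/49, 2/7 · 1/6 = 1/21, 1/14 · 0 = 0; these sum to 68/735.
The posterior is then P(bowl A | data) = 0, P(bowl B | data) = 3/68, P(bowl C | data) = 15/34, P(bowl D | data) = 35/68, P(bowl E | data) = 0.
Averaging over the posterior, P(orange next | data) = (3/4)(3/68) + (1/4)(15/34) + (0)(35/68) = 39/272.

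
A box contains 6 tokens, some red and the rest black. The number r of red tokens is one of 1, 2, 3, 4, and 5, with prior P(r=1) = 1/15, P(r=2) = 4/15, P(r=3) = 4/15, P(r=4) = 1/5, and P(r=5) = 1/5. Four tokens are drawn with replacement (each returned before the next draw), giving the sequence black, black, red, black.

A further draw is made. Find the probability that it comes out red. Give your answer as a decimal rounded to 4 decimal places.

Under each hypothesis, the probability of the observed sequence is: P(data | r = 1) = (5/6)(5/6)(1/6)(5/6) = 0.096451; P(data | r = 2) = (4/6)(4/6)(2/6)(4/6) = 0.098765; P(data | r = 3) = (3/6)(3/6)(3/6)(3/6) = 0.0625; P(data | r = 4) = (2/6)(2/6)(4/6)(2/6) = 0.024691; P(data | r = 5) = (1/6)(1/6)(5/6)(1/6) = 0.003858.
Multiplying each by its prior: 1/15 · 0.096451 = 0.00643, 4/15 · 0.098765 = 0.026337, 4/15 · 0.0625 = 0.016667, 1/5 · 0.024691 = 0.0049383, 1/5 · 0.003858 = 0.0007716; with total 0.055144.
Normalising, the posterior is P(r = 1 | data) = 0.1166, P(r = 2 | data) = 0.47761, P(r = 3 | data) = 0.30224, P(r = 4 | data) = 0.089552, P(r = 5 | data) = 0.013993.
Averaging over the posterior, P(red next | data) = (1/6)(0.1166) + (1/3)(0.47761) + (1/2)(0.30224) + (2/3)(0.089552) + (5/6)(0.013993) = 0.40112.

0.4011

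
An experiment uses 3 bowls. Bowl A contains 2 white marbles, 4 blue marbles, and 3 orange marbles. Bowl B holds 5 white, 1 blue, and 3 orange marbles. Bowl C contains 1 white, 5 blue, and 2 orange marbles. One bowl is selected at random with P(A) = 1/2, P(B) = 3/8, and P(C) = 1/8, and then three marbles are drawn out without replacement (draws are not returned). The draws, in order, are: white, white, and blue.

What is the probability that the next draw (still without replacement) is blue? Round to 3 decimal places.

Compute the likelihood of the observed sequence for each case: P(data | bowl A) = (2/9)(1/8)(4/7) = 0.015873; P(data | bowl B) = (5/9)(4/8)(1/7) = 0.039683; P(data | bowl C) = (1/8)(0/7) = 0.
Weighting by the prior gives 1/2 · 0.015873 = 0.0079365, 3/8 · 0.039683 = 0.014881, 1/8 · 0 = 0; these sum to 0.022817.
The posterior is then P(bowl A | data) = 0.34783, P(bowl B | data) = 0.65217, P(bowl C | data) = 0.
The predictive probability is P(blue next | data) = (1/2)(0.34783) + (0)(0.65217) = 0.17391.

0.174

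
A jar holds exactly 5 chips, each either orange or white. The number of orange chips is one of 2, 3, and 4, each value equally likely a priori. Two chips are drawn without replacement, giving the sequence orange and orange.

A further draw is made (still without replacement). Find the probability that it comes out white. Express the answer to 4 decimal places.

0.5000

Under each hypothesis, the probability of the observed sequence is: P(data | r = 2) = (2/5)(1/4) = 1/10; P(data | r = 3) = (3/5)(2/4) = 3/10; P(data | r = 4) = (4/5)(3/4) = 3/5.
The prior-weighted likelihoods are 1/3 · 1/10 = 1/30, 1/3 · 3/10 = 1/10, 1/3 · 3/5 = 1/5; these sum to 1/3.
Normalising, the posterior is P(r = 2 | data) = 1/10, P(r = 3 | data) = 3/10, P(r = 4 | data) = 3/5.
Averaging over the posterior, P(white next | data) = (1)(1/10) + (2/3)(3/10) + (1/3)(3/5) = 1/2.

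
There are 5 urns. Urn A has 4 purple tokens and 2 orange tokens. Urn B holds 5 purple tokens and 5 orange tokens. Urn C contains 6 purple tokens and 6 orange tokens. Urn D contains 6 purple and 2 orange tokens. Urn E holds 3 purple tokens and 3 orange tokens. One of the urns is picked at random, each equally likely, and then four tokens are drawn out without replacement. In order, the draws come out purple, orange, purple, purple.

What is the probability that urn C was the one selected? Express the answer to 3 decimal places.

Under each hypothesis, the probability of the observed sequence is: P(data | urn A) = (4/6)(2/5)(3/4)(2/3) = 0.13333; P(data | urn B) = (5/10)(5/9)(4/8)(3/7) = 0.059524; P(data | urn C) = (6/12)(6/11)(5/10)(4/9) = 0.060606; P(data | urn D) = (6/8)(2/7)(5/6)(4/5) = 0.14286; P(data | urn E) = (3/6)(3/5)(2/4)(1/3) = 0.05.
Weighting by the prior gives 1/5 · 0.13333 = 0.026667, 1/5 · 0.059524 = 0.011905, 1/5 · 0.060606 = 0.012121, 1/5 · 0.14286 = 0.028571, 1/5 · 0.05 = 0.01; summing to 0.089264.
By Bayes' rule, P(urn C | data) = (0.012121) / (0.089264) = 0.13579.

0.136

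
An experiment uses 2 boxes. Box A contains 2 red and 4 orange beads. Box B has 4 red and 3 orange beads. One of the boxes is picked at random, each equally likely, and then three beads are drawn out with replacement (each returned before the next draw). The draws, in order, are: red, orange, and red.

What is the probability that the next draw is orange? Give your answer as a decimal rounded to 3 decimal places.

For each hypothesis, P(data | H) works out to: P(data | box A) = (2/6)(4/6)(2/6) = 0.074074; P(data | box B) = (4/7)(3/7)(4/7) = 0.13994.
Multiplying each by its prior: 1/2 · 0.074074 = 0.037037, 1/2 · 0.13994 = 0.069971; these sum to 0.10701.
Normalising, the posterior is P(box A | data) = 0.34612, P(box B | data) = 0.65388.
Averaging over the posterior, P(orange next | data) = (2/3)(0.34612) + (3/7)(0.65388) = 0.51098.

0.511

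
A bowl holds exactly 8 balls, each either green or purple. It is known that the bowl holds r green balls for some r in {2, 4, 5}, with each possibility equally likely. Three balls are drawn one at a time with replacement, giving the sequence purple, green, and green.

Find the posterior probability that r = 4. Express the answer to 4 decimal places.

0.3926

The likelihood of the observed sequence under each hypothesis: P(data | r = 2) = (6/8)(2/8)(2/8) = 0.046875; P(data | r = 4) = (4/8)(4/8)(4/8) = 0.125; P(data | r = 5) = (3/8)(5/8)(5/8) = 0.14648.
The prior-weighted likelihoods are 1/3 · 0.046875 = 0.015625, 1/3 · 0.125 = 0.041667, 1/3 · 0.14648 = 0.048828; summing to 0.10612.
By Bayes' rule, P(r = 4 | data) = (0.041667) / (0.10612) = 0.39264.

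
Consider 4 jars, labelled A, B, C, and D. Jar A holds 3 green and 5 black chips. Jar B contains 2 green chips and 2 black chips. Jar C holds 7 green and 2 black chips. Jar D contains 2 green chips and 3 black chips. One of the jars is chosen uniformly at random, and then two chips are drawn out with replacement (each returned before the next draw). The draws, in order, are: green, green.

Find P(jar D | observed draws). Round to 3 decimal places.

Under each hypothesis, the probability of the observed sequence is: P(data | jar A) = (3/8)(3/8) = 0.14062; P(data | jar B) = (2/4)(2/4) = 0.25; P(data | jar C) = (7/9)(7/9) = 0.60494; P(data | jar D) = (2/5)(2/5) = 0.16.
Weighting by the prior gives 1/4 · 0.14062 = 0.035156, 1/4 · 0.25 = 0.0625, 1/4 · 0.60494 = 0.15123, 1/4 · 0.16 = 0.04; summing to 0.28889.
By Bayes' rule, P(jar D | data) = (0.04) / (0.28889) = 0.13846.

0.138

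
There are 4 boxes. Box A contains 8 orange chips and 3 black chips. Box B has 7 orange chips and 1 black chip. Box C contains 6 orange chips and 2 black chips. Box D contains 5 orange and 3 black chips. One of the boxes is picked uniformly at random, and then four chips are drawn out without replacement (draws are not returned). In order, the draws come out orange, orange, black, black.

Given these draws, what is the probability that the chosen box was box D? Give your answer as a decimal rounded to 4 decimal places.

The likelihood of the observed sequence under each hypothesis: P(data | box A) = (8/11)(7/10)(3/9)(2/8) = 0.042424; P(data | box B) = (7/8)(6/7)(1/6)(0/5) = 0; P(data | box C) = (6/8)(5/7)(2/6)(1/5) = 0.035714; P(data | box D) = (5/8)(4/7)(3/6)(2/5) = 0.071429.
Multiplying each by its prior: 1/4 · 0.042424 = 0.010606, 1/4 · 0 = 0, 1/4 · 0.035714 = 0.0089286, 1/4 · 0.071429 = 0.017857; with total 0.037392.
By Bayes' rule, P(box D | data) = (0.017857) / (0.037392) = 0.47757.

0.4776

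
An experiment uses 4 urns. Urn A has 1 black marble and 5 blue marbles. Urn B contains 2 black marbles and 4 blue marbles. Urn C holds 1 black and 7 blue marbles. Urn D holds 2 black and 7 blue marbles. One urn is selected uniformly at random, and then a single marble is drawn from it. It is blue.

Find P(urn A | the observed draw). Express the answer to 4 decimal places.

0.2643

Under each hypothesis, the probability of this draw is: P(data | urn A) = (5/6) = 5/6; P(data | urn B) = (4/6) = 2/3; P(data | urn C) = (7/8) = 7/8; P(data | urn D) = (7/9) = 7/9.
The prior-weighted likelihoods are 1/4 · 5/6 = 5/24, 1/4 · 2/3 = 1/6, 1/4 · 7/8 = 7/32, 1/4 · 7/9 = 7/36; these sum to 227/288.
Therefore the posterior P(urn A | data) = (5/24) / (227/288) = 60/227.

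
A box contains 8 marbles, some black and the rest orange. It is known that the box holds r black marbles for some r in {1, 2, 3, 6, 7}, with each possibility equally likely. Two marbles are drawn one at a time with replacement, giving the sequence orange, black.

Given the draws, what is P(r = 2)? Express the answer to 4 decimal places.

The likelihood of the observed sequence under each hypothesis: P(data | r = 1) = (7/8)(1/8) = 7/64; P(data | r = 2) = (6/8)(2/8) = 3/16; P(data | r = 3) = (5/8)(3/8) = 15/64; P(data | r = 6) = (2/8)(6/8) = 3/16; P(data | r = 7) = (1/8)(7/8) = 7/64.
Multiplying each by its prior: 1/5 · 7/64 = 7/320, 1/5 · 3/16 = 3/80, 1/5 · 15/64 = 3/64, 1/5 · 3/16 = 3/80, 1/5 · 7/64 = 7/320; summing to 53/320.
By Bayes' rule, P(r = 2 | data) = (3/80) / (53/320) = 12/53.

0.2264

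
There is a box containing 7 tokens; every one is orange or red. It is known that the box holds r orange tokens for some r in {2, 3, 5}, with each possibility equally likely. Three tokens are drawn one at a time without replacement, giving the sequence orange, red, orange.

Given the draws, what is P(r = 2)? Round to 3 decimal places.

0.135

Under each hypothesis, the probability of the observed sequence is: P(data | r = 2) = (2/7)(5/6)(1/5) = 1/21; P(data | r = 3) = (3/7)(4/6)(2/5) = 4/35; P(data | r = 5) = (5/7)(2/6)(4/5) = 4/21.
The prior-weighted likelihoods are 1/3 · 1/21 = 1/63, 1/3 · 4/35 = 4/105, 1/3 · 4/21 = 4/63; these sum to 37/315.
Hence P(r = 2 | data) = (1/63) / (37/315) = 5/37.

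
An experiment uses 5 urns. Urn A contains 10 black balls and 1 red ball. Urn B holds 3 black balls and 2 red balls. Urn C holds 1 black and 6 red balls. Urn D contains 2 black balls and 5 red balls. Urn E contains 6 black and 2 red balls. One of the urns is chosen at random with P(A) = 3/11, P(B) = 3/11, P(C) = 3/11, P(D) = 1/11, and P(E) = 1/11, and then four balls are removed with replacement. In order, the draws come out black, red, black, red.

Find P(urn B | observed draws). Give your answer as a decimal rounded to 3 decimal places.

0.548

For each hypothesis, P(data | H) works out to: P(data | urn A) = (10/11)(1/11)(10/11)(1/11) = 0.0068301; P(data | urn B) = (3/5)(2/5)(3/5)(2/5) = 0.0576; P(data | urn C) = (1/7)(6/7)(1/7)(6/7) = 0.014994; P(data | urn D) = (2/7)(5/7)(2/7)(5/7) = 0.041649; P(data | urn E) = (6/8)(2/8)(6/8)(2/8) = 0.035156.
The prior-weighted likelihoods are 3/11 · 0.0068301 = 0.0018628, 3/11 · 0.0576 = 0.015709, 3/11 · 0.014994 = 0.0040892, 1/11 · 0.041649 = 0.0037863, 1/11 · 0.035156 = 0.003196; with total 0.028643.
By Bayes' rule, P(urn B | data) = (0.015709) / (0.028643) = 0.54844.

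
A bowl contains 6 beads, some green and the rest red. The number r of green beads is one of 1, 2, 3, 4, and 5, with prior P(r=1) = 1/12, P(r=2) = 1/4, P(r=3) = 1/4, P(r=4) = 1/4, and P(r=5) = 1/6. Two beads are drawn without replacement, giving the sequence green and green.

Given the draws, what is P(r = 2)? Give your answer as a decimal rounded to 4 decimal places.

Under each hypothesis, the probability of the observed sequence is: P(data | r = 1) = (1/6)(0/5) = 0; P(data | r = 2) = (2/6)(1/5) = 1/15; P(data | r = 3) = (3/6)(2/5) = 1/5; P(data | r = 4) = (4/6)(3/5) = 2/5; P(data | r = 5) = (5/6)(4/5) = 2/3.
Multiplying each by its prior: 1/12 · 0 = 0, 1/4 · 1/15 = 1/60, 1/4 · 1/5 = 1/20, 1/4 · 2/5 = 1/10, 1/6 · 2/3 = 1/9; with total 5/18.
By Bayes' rule, P(r = 2 | data) = (1/60) / (5/18) = 3/50.

0.0600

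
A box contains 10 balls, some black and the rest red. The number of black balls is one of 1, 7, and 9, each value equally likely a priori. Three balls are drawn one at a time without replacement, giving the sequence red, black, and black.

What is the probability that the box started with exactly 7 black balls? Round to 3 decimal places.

0.636

Under each hypothesis, the probability of the observed sequence is: P(data | r = 1) = (9/10)(1/9)(0/8) = 0; P(data | r = 7) = (3/10)(7/9)(6/8) = 7/40; P(data | r = 9) = (1/10)(9/9)(8/8) = 1/10.
The prior-weighted likelihoods are 1/3 · 0 = 0, 1/3 · 7/40 = 7/120, 1/3 · 1/10 = 1/30; summing to 11/120.
So P(r = 7 | data) = (7/120) / (11/120) = 7/11.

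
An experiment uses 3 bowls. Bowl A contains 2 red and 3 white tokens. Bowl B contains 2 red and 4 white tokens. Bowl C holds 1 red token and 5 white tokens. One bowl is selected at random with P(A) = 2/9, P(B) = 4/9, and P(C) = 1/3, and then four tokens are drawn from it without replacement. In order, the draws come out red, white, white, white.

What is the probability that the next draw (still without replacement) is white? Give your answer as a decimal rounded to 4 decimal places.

0.6216

Under each hypothesis, the probability of the observed sequence is: P(data | bowl A) = (2/5)(3/4)(2/3)(1/2) = 1/10; P(data | bowl B) = (2/6)(4/5)(3/4)(2/3) = 2/15; P(data | bowl C) = (1/6)(5/5)(4/4)(3/3) = 1/6.
The prior-weighted likelihoods are 2/9 · 1/10 = 1/45, 4/9 · 2/15 = 8/135, 1/3 · 1/6 = 1/18; with total 37/270.
Dividing through by the total gives posterior P(bowl A | data) = 6/37, P(bowl B | data) = 16/37, P(bowl C | data) = 15/37.
So P(white next | data) = Σ P(white next | H) P(H | data) = (0)(6/37) + (1/2)(16/37) + (1)(15/37) = 23/37.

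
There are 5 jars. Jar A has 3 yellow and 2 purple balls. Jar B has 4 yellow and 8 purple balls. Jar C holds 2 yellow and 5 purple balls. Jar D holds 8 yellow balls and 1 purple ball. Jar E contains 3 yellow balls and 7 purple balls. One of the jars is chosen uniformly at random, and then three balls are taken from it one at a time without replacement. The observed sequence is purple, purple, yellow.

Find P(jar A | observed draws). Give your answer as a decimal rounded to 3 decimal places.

The likelihood of the observed sequence under each hypothesis: P(data | jar A) = (2/5)(1/4)(3/3) = 0.1; P(data | jar B) = (8/12)(7/11)(4/10) = 0.1697; P(data | jar C) = (5/7)(4/6)(2/5) = 0.19048; P(data | jar D) = (1/9)(0/8) = 0; P(data | jar E) = (7/10)(6/9)(3/8) = 0.175.
Weighting by the prior gives 1/5 · 0.1 = 0.02, 1/5 · 0.1697 = 0.033939, 1/5 · 0.19048 = 0.038095, 1/5 · 0 = 0, 1/5 · 0.175 = 0.035; with total 0.12703.
Hence P(jar A | data) = (0.02) / (0.12703) = 0.15744.

0.157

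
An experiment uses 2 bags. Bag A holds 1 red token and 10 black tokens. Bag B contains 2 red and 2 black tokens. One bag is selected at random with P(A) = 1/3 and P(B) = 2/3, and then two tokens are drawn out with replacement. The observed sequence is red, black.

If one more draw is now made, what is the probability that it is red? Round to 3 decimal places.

Compute the likelihood of the observed sequence for each case: P(data | bag A) = (1/11)(10/11) = 10/121; P(data | bag B) = (2/4)(2/4) = 1/4.
Multiplying each by its prior: 1/3 · 10/121 = 10/363, 2/3 · 1/4 = 1/6; with total 47/242.
Normalising, the posterior is P(bag A | data) = 0.14184, P(bag B | data) = 0.85816.
So P(red next | data) = Σ P(red next | H) P(H | data) = (1/11)(0.14184) + (1/2)(0.85816) = 0.44197.

0.442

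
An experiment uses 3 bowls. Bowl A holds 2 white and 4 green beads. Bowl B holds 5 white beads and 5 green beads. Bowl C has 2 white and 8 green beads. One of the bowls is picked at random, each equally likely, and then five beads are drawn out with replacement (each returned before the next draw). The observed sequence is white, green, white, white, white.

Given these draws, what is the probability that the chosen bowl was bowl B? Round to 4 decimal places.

Under each hypothesis, the probability of the observed sequence is: P(data | bowl A) = (2/6)(4/6)(2/6)(2/6)(2/6) = 0.0082305; P(data | bowl B) = (5/10)(5/10)(5/10)(5/10)(5/10) = 0.03125; P(data | bowl C) = (2/10)(8/10)(2/10)(2/10)(2/10) = 0.00128.
Multiplying each by its prior: 1/3 · 0.0082305 = 0.0027435, 1/3 · 0.03125 = 0.010417, 1/3 · 0.00128 = 0.00042667; summing to 0.013587.
By Bayes' rule, P(bowl B | data) = (0.010417) / (0.013587) = 0.76667.

0.7667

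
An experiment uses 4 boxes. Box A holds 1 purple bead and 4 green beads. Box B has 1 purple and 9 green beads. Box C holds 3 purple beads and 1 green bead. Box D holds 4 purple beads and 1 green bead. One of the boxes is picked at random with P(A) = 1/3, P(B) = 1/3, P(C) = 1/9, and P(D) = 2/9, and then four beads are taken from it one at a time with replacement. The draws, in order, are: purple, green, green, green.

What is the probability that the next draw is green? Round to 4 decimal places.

The likelihood of the observed sequence under each hypothesis: P(data | box A) = (1/5)(4/5)(4/5)(4/5) = 0.1024; P(data | box B) = (1/10)(9/10)(9/10)(9/10) = 0.0729; P(data | box C) = (3/4)(1/4)(1/4)(1/4) = 0.011719; P(data | box D) = (4/5)(1/5)(1/5)(1/5) = 0.0064.
Multiplying each by its prior: 1/3 · 0.1024 = 0.034133, 1/3 · 0.0729 = 0.0243, 1/9 · 0.011719 = 0.0013021, 2/9 · 0.0064 = 0.0014222; these sum to 0.061158.
Normalising, the posterior is P(box A | data) = 0.55812, P(box B | data) = 0.39733, P(box C | data) = 0.021291, P(box D | data) = 0.023255.
The predictive probability is P(green next | data) = (4/5)(0.55812) + (9/10)(0.39733) + (1/4)(0.021291) + (1/5)(0.023255) = 0.81407.

0.8141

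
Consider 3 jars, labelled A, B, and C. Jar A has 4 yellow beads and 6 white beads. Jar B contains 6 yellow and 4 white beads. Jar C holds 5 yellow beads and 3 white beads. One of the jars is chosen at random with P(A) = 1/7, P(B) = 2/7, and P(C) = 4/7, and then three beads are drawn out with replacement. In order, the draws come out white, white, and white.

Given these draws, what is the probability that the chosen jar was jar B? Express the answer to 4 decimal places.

0.2307

Compute the likelihood of the observed sequence for each case: P(data | jar A) = (6/10)(6/10)(6/10) = 0.216; P(data | jar B) = (4/10)(4/10)(4/10) = 0.064; P(data | jar C) = (3/8)(3/8)(3/8) = 0.052734.
The prior-weighted likelihoods are 1/7 · 0.216 = 0.030857, 2/7 · 0.064 = 0.018286, 4/7 · 0.052734 = 0.030134; summing to 0.079277.
So P(jar B | data) = (0.018286) / (0.079277) = 0.23066.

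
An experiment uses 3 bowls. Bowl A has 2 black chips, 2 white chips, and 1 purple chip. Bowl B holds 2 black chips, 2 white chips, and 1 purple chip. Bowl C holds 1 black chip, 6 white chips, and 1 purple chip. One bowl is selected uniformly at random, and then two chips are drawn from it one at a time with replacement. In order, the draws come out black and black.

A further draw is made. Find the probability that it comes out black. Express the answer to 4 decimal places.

0.3872

The likelihood of the observed sequence under each hypothesis: P(data | bowl A) = (2/5)(2/5) = 0.16; P(data | bowl B) = (2/5)(2/5) = 0.16; P(data | bowl C) = (1/8)(1/8) = 0.015625.
The prior-weighted likelihoods are 1/3 · 0.16 = 0.053333, 1/3 · 0.16 = 0.053333, 1/3 · 0.015625 = 0.0052083; with total 0.11188.
Normalising, the posterior is P(bowl A | data) = 0.47672, P(bowl B | data) = 0.47672, P(bowl C | data) = 0.046555.
Averaging over the posterior, P(black next | data) = (2/5)(0.47672) + (2/5)(0.47672) + (1/8)(0.046555) = 0.3872.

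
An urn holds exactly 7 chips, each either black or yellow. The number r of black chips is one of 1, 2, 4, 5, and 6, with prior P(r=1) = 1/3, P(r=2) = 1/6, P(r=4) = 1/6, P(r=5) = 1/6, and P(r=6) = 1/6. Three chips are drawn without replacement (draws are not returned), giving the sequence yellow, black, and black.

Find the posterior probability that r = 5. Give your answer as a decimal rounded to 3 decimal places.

0.345

For each hypothesis, P(data | H) works out to: P(data | r = 1) = (6/7)(1/6)(0/5) = 0; P(data | r = 2) = (5/7)(2/6)(1/5) = 1/21; P(data | r = 4) = (3/7)(4/6)(3/5) = 6/35; P(data | r = 5) = (2/7)(5/6)(4/5) = 4/21; P(data | r = 6) = (1/7)(6/6)(5/5) = 1/7.
Weighting by the prior gives 1/3 · 0 = 0, 1/6 · 1/21 = 1/126, 1/6 · 6/35 = 1/35, 1/6 · 4/21 = 2/63, 1/6 · 1/7 = 1/42; with total 29/315.
Therefore the posterior P(r = 5 | data) = (2/63) / (29/315) = 10/29.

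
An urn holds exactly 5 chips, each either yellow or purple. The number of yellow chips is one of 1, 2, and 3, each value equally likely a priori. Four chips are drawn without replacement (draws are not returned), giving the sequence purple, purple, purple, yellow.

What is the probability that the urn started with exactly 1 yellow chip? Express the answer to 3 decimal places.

0.667

For each hypothesis, P(data | H) works out to: P(data | r = 1) = (4/5)(3/4)(2/3)(1/2) = 1/5; P(data | r = 2) = (3/5)(2/4)(1/3)(2/2) = 1/10; P(data | r = 3) = (2/5)(1/4)(0/3) = 0.
Weighting by the prior gives 1/3 · 1/5 = 1/15, 1/3 · 1/10 = 1/30, 1/3 · 0 = 0; summing to 1/10.
By Bayes' rule, P(r = 1 | data) = (1/15) / (1/10) = 2/3.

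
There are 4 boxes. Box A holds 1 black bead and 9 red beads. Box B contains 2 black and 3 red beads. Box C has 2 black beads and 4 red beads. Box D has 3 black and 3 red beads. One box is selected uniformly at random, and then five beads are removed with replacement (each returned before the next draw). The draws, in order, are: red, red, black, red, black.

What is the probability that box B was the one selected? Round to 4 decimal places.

Under each hypothesis, the probability of the observed sequence is: P(data | box A) = (9/10)(9/10)(1/10)(9/10)(1/10) = 0.00729; P(data | box B) = (3/5)(3/5)(2/5)(3/5)(2/5) = 0.03456; P(data | box C) = (4/6)(4/6)(2/6)(4/6)(2/6) = 0.032922; P(data | box D) = (3/6)(3/6)(3/6)(3/6)(3/6) = 0.03125.
Multiplying each by its prior: 1/4 · 0.00729 = 0.0018225, 1/4 · 0.03456 = 0.00864, 1/4 · 0.032922 = 0.0082305, 1/4 · 0.03125 = 0.0078125; summing to 0.026505.
Therefore the posterior P(box B | data) = (0.00864) / (0.026505) = 0.32597.

0.3260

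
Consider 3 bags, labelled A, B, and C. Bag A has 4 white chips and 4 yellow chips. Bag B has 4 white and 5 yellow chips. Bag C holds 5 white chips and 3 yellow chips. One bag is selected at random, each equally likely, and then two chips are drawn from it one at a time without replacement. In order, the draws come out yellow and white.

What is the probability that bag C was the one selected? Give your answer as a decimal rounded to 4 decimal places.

Compute the likelihood of the observed sequence for each case: P(data | bag A) = (4/8)(4/7) = 0.28571; P(data | bag B) = (5/9)(4/8) = 0.27778; P(data | bag C) = (3/8)(5/7) = 0.26786.
Weighting by the prior gives 1/3 · 0.28571 = 0.095238, 1/3 · 0.27778 = 0.092593, 1/3 · 0.26786 = 0.089286; with total 0.27712.
Therefore the posterior P(bag C | data) = (0.089286) / (0.27712) = 0.3222.

0.3222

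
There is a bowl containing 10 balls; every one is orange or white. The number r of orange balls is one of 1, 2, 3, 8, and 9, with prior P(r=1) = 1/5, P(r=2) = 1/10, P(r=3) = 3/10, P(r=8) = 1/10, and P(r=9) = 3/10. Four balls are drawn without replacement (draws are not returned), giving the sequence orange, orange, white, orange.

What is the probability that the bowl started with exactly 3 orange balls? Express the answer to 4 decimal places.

0.0545

Compute the likelihood of the observed sequence for each case: P(data | r = 1) = (1/10)(0/9) = 0; P(data | r = 2) = (2/10)(1/9)(8/8)(0/7) = 0; P(data | r = 3) = (3/10)(2/9)(7/8)(1/7) = 1/120; P(data | r = 8) = (8/10)(7/9)(2/8)(6/7) = 2/15; P(data | r = 9) = (9/10)(8/9)(1/8)(7/7) = 1/10.
Multiplying each by its prior: 1/5 · 0 = 0, 1/10 · 0 = 0, 3/10 · 1/120 = 1/400, 1/10 · 2/15 = 1/75, 3/10 · 1/10 = 3/100; with total 11/240.
So P(r = 3 | data) = (1/400) / (11/240) = 3/55.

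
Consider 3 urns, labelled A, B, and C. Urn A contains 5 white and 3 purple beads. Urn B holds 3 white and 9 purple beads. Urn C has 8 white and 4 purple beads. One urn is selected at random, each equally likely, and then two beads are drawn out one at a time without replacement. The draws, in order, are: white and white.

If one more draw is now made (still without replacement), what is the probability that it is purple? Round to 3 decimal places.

Under each hypothesis, the probability of the observed sequence is: P(data | urn A) = (5/8)(4/7) = 5/14; P(data | urn B) = (3/12)(2/11) = 1/22; P(data | urn C) = (8/12)(7/11) = 14/33.
Weighting by the prior gives 1/3 · 5/14 = 5/42, 1/3 · 1/22 = 1/66, 1/3 · 14/33 = 14/99; with total 191/693.
Normalising, the posterior is P(urn A | data) = 0.43194, P(urn B | data) = 0.054974, P(urn C | data) = 0.51309.
So P(purple next | data) = Σ P(purple next | H) P(H | data) = (1/2)(0.43194) + (9/10)(0.054974) + (2/5)(0.51309) = 0.47068.

0.471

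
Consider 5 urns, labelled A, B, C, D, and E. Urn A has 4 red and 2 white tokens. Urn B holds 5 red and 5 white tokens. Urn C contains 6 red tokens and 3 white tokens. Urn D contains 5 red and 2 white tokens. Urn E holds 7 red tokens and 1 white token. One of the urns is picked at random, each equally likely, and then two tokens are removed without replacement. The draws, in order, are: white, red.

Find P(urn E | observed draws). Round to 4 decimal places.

The likelihood of the observed sequence under each hypothesis: P(data | urn A) = (2/6)(4/5) = 0.26667; P(data | urn B) = (5/10)(5/9) = 0.27778; P(data | urn C) = (3/9)(6/8) = 0.25; P(data | urn D) = (2/7)(5/6) = 0.2381; P(data | urn E) = (1/8)(7/7) = 0.125.
The prior-weighted likelihoods are 1/5 · 0.26667 = 0.053333, 1/5 · 0.27778 = 0.055556, 1/5 · 0.25 = 0.05, 1/5 · 0.2381 = 0.047619, 1/5 · 0.125 = 0.025; these sum to 0.23151.
So P(urn E | data) = (0.025) / (0.23151) = 0.10799.

0.1080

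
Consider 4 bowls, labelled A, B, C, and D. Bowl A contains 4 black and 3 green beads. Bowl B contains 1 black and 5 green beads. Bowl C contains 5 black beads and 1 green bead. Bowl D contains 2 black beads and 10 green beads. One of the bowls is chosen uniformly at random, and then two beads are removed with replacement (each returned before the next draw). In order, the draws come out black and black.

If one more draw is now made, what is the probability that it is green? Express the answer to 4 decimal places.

Compute the likelihood of the observed sequence for each case: P(data | bowl A) = (4/7)(4/7) = 16/49; P(data | bowl B) = (1/6)(1/6) = 1/36; P(data | bowl C) = (5/6)(5/6) = 25/36; P(data | bowl D) = (2/12)(2/12) = 1/36.
Multiplying each by its prior: 1/4 · 16/49 = 4/49, 1/4 · 1/36 = 1/144, 1/4 · 25/36 = 25/144, 1/4 · 1/36 = 1/144; summing to 211/784.
Dividing through by the total gives posterior P(bowl A | data) = 0.30332, P(bowl B | data) = 0.025803, P(bowl C | data) = 0.64508, P(bowl D | data) = 0.025803.
So P(green next | data) = Σ P(green next | H) P(H | data) = (3/7)(0.30332) + (5/6)(0.025803) + (1/6)(0.64508) + (5/6)(0.025803) = 0.28051.

0.2805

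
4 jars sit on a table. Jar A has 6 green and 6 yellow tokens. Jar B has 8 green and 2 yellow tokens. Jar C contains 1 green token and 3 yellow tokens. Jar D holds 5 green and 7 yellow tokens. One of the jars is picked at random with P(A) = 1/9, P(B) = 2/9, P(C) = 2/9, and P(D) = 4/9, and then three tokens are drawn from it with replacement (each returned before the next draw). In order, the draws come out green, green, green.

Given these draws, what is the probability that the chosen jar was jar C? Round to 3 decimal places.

0.021

The likelihood of the observed sequence under each hypothesis: P(data | jar A) = (6/12)(6/12)(6/12) = 0.125; P(data | jar B) = (8/10)(8/10)(8/10) = 0.512; P(data | jar C) = (1/4)(1/4)(1/4) = 0.015625; P(data | jar D) = (5/12)(5/12)(5/12) = 0.072338.
The prior-weighted likelihoods are 1/9 · 0.125 = 0.013889, 2/9 · 0.512 = 0.11378, 2/9 · 0.015625 = 0.0034722, 4/9 · 0.072338 = 0.03215; summing to 0.16329.
So P(jar C | data) = (0.0034722) / (0.16329) = 0.021264.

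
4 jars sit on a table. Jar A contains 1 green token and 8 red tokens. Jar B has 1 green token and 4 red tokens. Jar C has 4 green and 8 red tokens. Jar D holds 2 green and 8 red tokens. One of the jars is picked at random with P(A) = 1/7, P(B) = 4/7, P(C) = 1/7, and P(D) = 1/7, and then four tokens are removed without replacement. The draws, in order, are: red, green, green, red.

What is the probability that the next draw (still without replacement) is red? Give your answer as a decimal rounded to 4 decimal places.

Compute the likelihood of the observed sequence for each case: P(data | jar A) = (8/9)(1/8)(0/7) = 0; P(data | jar B) = (4/5)(1/4)(0/3) = 0; P(data | jar C) = (8/12)(4/11)(3/10)(7/9) = 0.056566; P(data | jar D) = (8/10)(2/9)(1/8)(7/7) = 0.022222.
Multiplying each by its prior: 1/7 · 0 = 0, 4/7 · 0 = 0, 1/7 · 0.056566 = 0.0080808, 1/7 · 0.022222 = 0.0031746; these sum to 0.011255.
Normalising, the posterior is P(jar A | data) = 0, P(jar B | data) = 0, P(jar C | data) = 0.71795, P(jar D | data) = 0.28205.
Averaging over the posterior, P(red next | data) = (3/4)(0.71795) + (1)(0.28205) = 0.82051.

0.8205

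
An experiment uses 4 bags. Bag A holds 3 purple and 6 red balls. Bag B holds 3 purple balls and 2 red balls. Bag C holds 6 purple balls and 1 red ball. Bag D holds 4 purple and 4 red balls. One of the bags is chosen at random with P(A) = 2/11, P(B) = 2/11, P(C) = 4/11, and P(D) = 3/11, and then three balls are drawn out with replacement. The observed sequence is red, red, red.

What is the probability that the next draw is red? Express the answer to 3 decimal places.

0.574

For each hypothesis, P(data | H) works out to: P(data | bag A) = (6/9)(6/9)(6/9) = 0.2963; P(data | bag B) = (2/5)(2/5)(2/5) = 0.064; P(data | bag C) = (1/7)(1/7)(1/7) = 0.0029155; P(data | bag D) = (4/8)(4/8)(4/8) = 0.125.
Multiplying each by its prior: 2/11 · 0.2963 = 0.053872, 2/11 · 0.064 = 0.011636, 4/11 · 0.0029155 = 0.0010602, 3/11 · 0.125 = 0.034091; summing to 0.10066.
The posterior is then P(bag A | data) = 0.53519, P(bag B | data) = 0.1156, P(bag C | data) = 0.010532, P(bag D | data) = 0.33868.
So P(red next | data) = Σ P(red next | H) P(H | data) = (2/3)(0.53519) + (2/5)(0.1156) + (1/7)(0.010532) + (1/2)(0.33868) = 0.57388.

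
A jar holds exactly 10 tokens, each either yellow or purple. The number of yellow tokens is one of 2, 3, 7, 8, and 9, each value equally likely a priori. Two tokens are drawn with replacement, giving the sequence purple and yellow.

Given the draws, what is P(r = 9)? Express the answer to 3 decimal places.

0.108

Under each hypothesis, the probability of the observed sequence is: P(data | r = 2) = (8/10)(2/10) = 4/25; P(data | r = 3) = (7/10)(3/10) = 21/100; P(data | r = 7) = (3/10)(7/10) = 21/100; P(data | r = 8) = (2/10)(8/10) = 4/25; P(data | r = 9) = (1/10)(9/10) = 9/100.
The prior-weighted likelihoods are 1/5 · 4/25 = 4/125, 1/5 · 21/100 = 21/500, 1/5 · 21/100 = 21/500, 1/5 · 4/25 = 4/125, 1/5 · 9/100 = 9/500; these sum to 83/500.
So P(r = 9 | data) = (9/500) / (83/500) = 9/83.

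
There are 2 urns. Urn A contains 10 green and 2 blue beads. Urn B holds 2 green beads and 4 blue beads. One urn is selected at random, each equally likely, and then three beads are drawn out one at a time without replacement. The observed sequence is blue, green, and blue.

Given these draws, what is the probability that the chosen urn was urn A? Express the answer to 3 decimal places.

Under each hypothesis, the probability of the observed sequence is: P(data | urn A) = (2/12)(10/11)(1/10) = 1/66; P(data | urn B) = (4/6)(2/5)(3/4) = 1/5.
The prior-weighted likelihoods are 1/2 · 1/66 = 1/132, 1/2 · 1/5 = 1/10; summing to 71/660.
Therefore the posterior P(urn A | data) = (1/132) / (71/660) = 5/71.

0.070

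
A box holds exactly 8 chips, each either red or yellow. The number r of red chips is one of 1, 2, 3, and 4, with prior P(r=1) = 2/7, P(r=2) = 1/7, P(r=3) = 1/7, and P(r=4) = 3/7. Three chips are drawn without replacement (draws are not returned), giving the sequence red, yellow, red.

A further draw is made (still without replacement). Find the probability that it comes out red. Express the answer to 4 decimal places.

Compute the likelihood of the observed sequence for each case: P(data | r = 1) = (1/8)(7/7)(0/6) = 0; P(data | r = 2) = (2/8)(6/7)(1/6) = 1/28; P(data | r = 3) = (3/8)(5/7)(2/6) = 5/56; P(data | r = 4) = (4/8)(4/7)(3/6) = 1/7.
Weighting by the prior gives 2/7 · 0 = 0, 1/7 · 1/28 = 1/196, 1/7 · 5/56 = 5/392, 3/7 · 1/7 = 3/49; with total 31/392.
The posterior is then P(r = 1 | data) = 0, P(r = 2 | data) = 2/31, P(r = 3 | data) = 5/31, P(r = 4 | data) = 24/31.
The predictive probability is P(red next | data) = (0)(2/31) + (1/5)(5/31) + (2/5)(24/31) = 53/155.

0.3419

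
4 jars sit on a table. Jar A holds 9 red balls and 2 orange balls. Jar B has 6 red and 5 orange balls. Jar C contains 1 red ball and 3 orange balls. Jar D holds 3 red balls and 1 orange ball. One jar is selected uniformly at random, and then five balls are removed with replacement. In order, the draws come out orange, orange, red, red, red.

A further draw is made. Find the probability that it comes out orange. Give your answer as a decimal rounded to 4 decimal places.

For each hypothesis, P(data | H) works out to: P(data | jar A) = (2/11)(2/11)(9/11)(9/11)(9/11) = 0.018106; P(data | jar B) = (5/11)(5/11)(6/11)(6/11)(6/11) = 0.03353; P(data | jar C) = (3/4)(3/4)(1/4)(1/4)(1/4) = 0.0087891; P(data | jar D) = (1/4)(1/4)(3/4)(3/4)(3/4) = 0.026367.
The prior-weighted likelihoods are 1/4 · 0.018106 = 0.0045265, 1/4 · 0.03353 = 0.0083824, 1/4 · 0.0087891 = 0.0021973, 1/4 · 0.026367 = 0.0065918; summing to 0.021698.
Dividing through by the total gives posterior P(jar A | data) = 0.20861, P(jar B | data) = 0.38632, P(jar C | data) = 0.10127, P(jar D | data) = 0.3038.
The predictive probability is P(orange next | data) = (2/11)(0.20861) + (5/11)(0.38632) + (3/4)(0.10127) + (1/4)(0.3038) = 0.36543.

0.3654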